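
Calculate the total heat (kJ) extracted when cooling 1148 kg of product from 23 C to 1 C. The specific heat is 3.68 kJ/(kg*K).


dT = 23 - (1) = 22 K
Q = m * cp * dT = 1148 * 3.68 * 22
Q = 92942 kJ

92942


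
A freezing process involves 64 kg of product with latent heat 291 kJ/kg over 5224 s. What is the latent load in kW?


Q_lat = m * h_fg / t
Q_lat = 64 * 291 / 5224
Q_lat = 3.57 kW

3.57


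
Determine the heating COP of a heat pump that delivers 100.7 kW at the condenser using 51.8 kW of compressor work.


COP_hp = Q_cond / W
COP_hp = 100.7 / 51.8
COP_hp = 1.944

1.944


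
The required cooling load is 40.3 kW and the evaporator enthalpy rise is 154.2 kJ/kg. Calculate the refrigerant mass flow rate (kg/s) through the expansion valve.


m_dot = Q / dh
m_dot = 40.3 / 154.2
m_dot = 0.2613 kg/s

0.2613


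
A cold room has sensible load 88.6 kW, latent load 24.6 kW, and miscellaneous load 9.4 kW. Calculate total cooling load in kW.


Q_total = Q_s + Q_l + Q_misc
Q_total = 88.6 + 24.6 + 9.4
Q_total = 122.6 kW

122.6


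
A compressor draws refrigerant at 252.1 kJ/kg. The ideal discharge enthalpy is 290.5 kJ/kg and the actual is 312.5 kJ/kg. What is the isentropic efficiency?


dh_ideal = 290.5 - 252.1 = 38.4 kJ/kg
dh_actual = 312.5 - 252.1 = 60.4 kJ/kg
eta_s = dh_ideal / dh_actual = 38.4 / 60.4
eta_s = 0.6358

0.6358


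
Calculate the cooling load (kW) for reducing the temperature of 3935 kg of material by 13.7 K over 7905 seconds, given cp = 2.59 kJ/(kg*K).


Q = m * cp * dT / t
Q = 3935 * 2.59 * 13.7 / 7905
Q = 17.663 kW

17.663


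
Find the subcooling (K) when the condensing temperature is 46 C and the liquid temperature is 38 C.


Subcooling = T_cond - T_liquid
Subcooling = 46 - 38
Subcooling = 8 K

8


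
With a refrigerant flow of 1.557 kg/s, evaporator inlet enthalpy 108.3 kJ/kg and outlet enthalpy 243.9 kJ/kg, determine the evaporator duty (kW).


dh = 243.9 - 108.3 = 135.6 kJ/kg
Q_evap = m_dot * dh = 1.557 * 135.6
Q_evap = 211.13 kW

211.13


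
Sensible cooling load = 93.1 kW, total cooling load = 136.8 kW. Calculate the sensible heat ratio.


SHR = Q_sensible / Q_total
SHR = 93.1 / 136.8
SHR = 0.681

0.681


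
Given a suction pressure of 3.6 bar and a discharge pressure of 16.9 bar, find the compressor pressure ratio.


PR = P_high / P_low
PR = 16.9 / 3.6
PR = 4.694

4.694


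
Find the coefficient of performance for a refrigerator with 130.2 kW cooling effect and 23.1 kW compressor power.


COP = Q_evap / W
COP = 130.2 / 23.1
COP = 5.636

5.636


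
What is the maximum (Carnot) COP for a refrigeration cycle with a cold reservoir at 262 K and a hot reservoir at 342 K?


dT = 342 - 262 = 80 K
COP_carnot = T_cold / dT = 262 / 80
COP_carnot = 3.275

3.275


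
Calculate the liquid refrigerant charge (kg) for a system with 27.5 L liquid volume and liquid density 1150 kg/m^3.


Charge = V * rho / 1000
Charge = 27.5 * 1150 / 1000
Charge = 31.63 kg

31.63


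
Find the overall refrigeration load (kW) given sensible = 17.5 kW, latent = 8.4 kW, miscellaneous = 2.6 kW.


Q_total = Q_s + Q_l + Q_misc
Q_total = 17.5 + 8.4 + 2.6
Q_total = 28.5 kW

28.5


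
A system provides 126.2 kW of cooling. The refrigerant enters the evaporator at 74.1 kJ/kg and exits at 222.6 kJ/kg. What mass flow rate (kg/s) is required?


dh = 222.6 - 74.1 = 148.5 kJ/kg
m_dot = Q / dh = 126.2 / 148.5 = 0.8498 kg/s

0.8498


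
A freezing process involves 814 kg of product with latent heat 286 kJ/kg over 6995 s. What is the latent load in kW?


Q_lat = m * h_fg / t
Q_lat = 814 * 286 / 6995
Q_lat = 33.28 kW

33.28


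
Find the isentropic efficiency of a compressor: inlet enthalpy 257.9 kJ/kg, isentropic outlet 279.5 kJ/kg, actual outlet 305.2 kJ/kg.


dh_ideal = 279.5 - 257.9 = 21.6 kJ/kg
dh_actual = 305.2 - 257.9 = 47.3 kJ/kg
eta_s = dh_ideal / dh_actual = 21.6 / 47.3
eta_s = 0.4567

0.4567


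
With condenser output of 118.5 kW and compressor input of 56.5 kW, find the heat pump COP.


COP_hp = Q_cond / W
COP_hp = 118.5 / 56.5
COP_hp = 2.097

2.097


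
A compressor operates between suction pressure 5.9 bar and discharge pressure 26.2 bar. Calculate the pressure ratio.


PR = P_high / P_low
PR = 26.2 / 5.9
PR = 4.441

4.441


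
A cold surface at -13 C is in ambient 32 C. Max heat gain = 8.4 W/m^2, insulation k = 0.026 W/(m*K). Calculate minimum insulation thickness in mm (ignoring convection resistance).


dT = 32 - (-13) = 45 K
thickness = k * dT / q_max * 1000
thickness = 0.026 * 45 / 8.4 * 1000
thickness = 139.3 mm

139.3


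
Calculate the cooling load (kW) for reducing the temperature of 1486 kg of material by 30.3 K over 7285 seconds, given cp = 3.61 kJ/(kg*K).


Q = m * cp * dT / t
Q = 1486 * 3.61 * 30.3 / 7285
Q = 22.312 kW

22.312


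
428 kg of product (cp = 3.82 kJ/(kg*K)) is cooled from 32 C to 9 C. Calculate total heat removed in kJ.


dT = 32 - (9) = 23 K
Q = m * cp * dT = 428 * 3.82 * 23
Q = 37604 kJ

37604


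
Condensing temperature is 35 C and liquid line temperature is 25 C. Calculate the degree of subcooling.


Subcooling = T_cond - T_liquid
Subcooling = 35 - 25
Subcooling = 10 K

10


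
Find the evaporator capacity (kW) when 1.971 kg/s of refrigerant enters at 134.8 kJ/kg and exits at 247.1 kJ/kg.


dh = 247.1 - 134.8 = 112.3 kJ/kg
Q_evap = m_dot * dh = 1.971 * 112.3
Q_evap = 221.34 kW

221.34


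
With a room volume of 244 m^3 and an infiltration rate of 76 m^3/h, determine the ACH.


ACH = flow / volume
ACH = 76 / 244
ACH = 0.311

0.311


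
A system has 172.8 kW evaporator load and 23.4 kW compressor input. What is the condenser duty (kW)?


Q_cond = Q_evap + W
Q_cond = 172.8 + 23.4
Q_cond = 196.2 kW

196.2


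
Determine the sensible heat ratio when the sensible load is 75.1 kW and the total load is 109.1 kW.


SHR = Q_sensible / Q_total
SHR = 75.1 / 109.1
SHR = 0.688

0.688


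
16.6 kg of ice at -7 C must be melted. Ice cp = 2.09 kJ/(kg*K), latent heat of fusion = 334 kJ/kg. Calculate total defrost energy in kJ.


Sensible heat = cp * dT = 2.09 * 7 = 14.63 kJ/kg
Total per kg = 14.63 + 334 = 348.63 kJ/kg
Q = m * total = 16.6 * 348.63
Q = 5787.3 kJ

5787.3


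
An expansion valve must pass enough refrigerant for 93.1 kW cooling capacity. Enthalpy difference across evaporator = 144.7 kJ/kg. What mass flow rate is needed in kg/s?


m_dot = Q / dh
m_dot = 93.1 / 144.7
m_dot = 0.6434 kg/s

0.6434


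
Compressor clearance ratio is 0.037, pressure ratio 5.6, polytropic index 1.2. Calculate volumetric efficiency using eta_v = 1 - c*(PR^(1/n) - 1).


PR^(1/n) = 5.6^(1/1.2) = 4.20232873
eta_v = 1 - 0.037 * (4.20232873 - 1)
eta_v = 0.8815

0.8815


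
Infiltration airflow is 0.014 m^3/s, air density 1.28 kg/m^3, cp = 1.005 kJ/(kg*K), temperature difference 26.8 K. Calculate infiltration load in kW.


Q = V_dot * rho * cp * dT
Q = 0.014 * 1.28 * 1.005 * 26.8
Q = 0.483 kW

0.483


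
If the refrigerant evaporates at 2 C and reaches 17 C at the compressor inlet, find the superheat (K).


Superheat = T_suction - T_evap
Superheat = 17 - (2)
Superheat = 15 K

15


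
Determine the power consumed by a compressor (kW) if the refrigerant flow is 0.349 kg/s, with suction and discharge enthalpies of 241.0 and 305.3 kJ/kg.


dh = 305.3 - 241.0 = 64.3 kJ/kg
W = m_dot * dh = 0.349 * 64.3 = 22.44 kW

22.44


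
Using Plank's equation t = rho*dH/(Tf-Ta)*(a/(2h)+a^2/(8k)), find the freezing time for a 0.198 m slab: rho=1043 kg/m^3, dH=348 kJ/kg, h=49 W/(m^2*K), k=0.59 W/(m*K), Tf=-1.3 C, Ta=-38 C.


dT = -1.3 - (-38) = 36.7 K
term1 = a/(2h) = 0.198/(2*49) = 0.002020408163
term2 = a^2/(8k) = 0.198^2/(8*0.59) = 0.008305932203
t = rho*dH*1000/dT * (term1 + term2)
t = 1043*348*1000/36.7 * (0.002020408163 + 0.008305932203)
t = 102128 s

102128


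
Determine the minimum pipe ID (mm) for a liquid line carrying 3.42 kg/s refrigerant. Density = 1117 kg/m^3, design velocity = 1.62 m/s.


A = m_dot / (rho * v) = 3.42 / (1117 * 1.62) = 0.00188998309 m^2
d = sqrt(4*A/pi) * 1000
d = 49.1 mm

49.1


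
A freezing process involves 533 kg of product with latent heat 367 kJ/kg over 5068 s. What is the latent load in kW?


Q_lat = m * h_fg / t
Q_lat = 533 * 367 / 5068
Q_lat = 38.6 kW

38.6


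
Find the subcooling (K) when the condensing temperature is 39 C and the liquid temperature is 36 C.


Subcooling = T_cond - T_liquid
Subcooling = 39 - 36
Subcooling = 3 K

3


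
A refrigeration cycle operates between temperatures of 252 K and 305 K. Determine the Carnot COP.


dT = 305 - 252 = 53 K
COP_carnot = T_cold / dT = 252 / 53
COP_carnot = 4.755

4.755


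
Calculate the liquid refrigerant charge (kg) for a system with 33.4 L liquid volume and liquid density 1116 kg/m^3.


Charge = V * rho / 1000
Charge = 33.4 * 1116 / 1000
Charge = 37.27 kg

37.27


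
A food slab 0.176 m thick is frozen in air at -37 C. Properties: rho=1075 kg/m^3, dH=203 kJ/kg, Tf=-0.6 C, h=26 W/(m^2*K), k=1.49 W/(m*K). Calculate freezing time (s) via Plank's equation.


dT = -0.6 - (-37) = 36.4 K
term1 = a/(2h) = 0.176/(2*26) = 0.003384615385
term2 = a^2/(8k) = 0.176^2/(8*1.49) = 0.002598657718
t = rho*dH*1000/dT * (term1 + term2)
t = 1075*203*1000/36.4 * (0.003384615385 + 0.002598657718)
t = 35871 s

35871


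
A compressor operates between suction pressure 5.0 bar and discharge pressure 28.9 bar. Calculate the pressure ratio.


PR = P_high / P_low
PR = 28.9 / 5.0
PR = 5.78

5.78


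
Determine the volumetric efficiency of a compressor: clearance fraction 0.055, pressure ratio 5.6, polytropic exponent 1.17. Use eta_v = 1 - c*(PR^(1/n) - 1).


PR^(1/n) = 5.6^(1/1.17) = 4.3599042
eta_v = 1 - 0.055 * (4.3599042 - 1)
eta_v = 0.8152

0.8152


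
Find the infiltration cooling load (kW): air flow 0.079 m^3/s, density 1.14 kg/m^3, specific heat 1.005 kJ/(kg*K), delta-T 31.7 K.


Q = V_dot * rho * cp * dT
Q = 0.079 * 1.14 * 1.005 * 31.7
Q = 2.869 kW

2.869


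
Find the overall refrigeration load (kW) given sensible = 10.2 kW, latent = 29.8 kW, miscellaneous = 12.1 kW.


Q_total = Q_s + Q_l + Q_misc
Q_total = 10.2 + 29.8 + 12.1
Q_total = 52.1 kW

52.1


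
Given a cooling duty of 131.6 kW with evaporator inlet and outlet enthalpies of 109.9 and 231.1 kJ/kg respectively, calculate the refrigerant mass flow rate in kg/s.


dh = 231.1 - 109.9 = 121.2 kJ/kg
m_dot = Q / dh = 131.6 / 121.2 = 1.0858 kg/s

1.0858


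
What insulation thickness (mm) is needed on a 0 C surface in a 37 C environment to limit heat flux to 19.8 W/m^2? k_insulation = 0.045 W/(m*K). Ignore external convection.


dT = 37 - (0) = 37 K
thickness = k * dT / q_max * 1000
thickness = 0.045 * 37 / 19.8 * 1000
thickness = 84.1 mm

84.1


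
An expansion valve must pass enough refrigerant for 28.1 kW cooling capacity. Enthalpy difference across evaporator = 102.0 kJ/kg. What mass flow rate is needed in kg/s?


m_dot = Q / dh
m_dot = 28.1 / 102.0
m_dot = 0.2755 kg/s

0.2755


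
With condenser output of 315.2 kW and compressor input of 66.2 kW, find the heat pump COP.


COP_hp = Q_cond / W
COP_hp = 315.2 / 66.2
COP_hp = 4.761

4.761


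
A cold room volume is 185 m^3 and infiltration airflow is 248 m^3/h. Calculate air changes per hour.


ACH = flow / volume
ACH = 248 / 185
ACH = 1.341

1.341


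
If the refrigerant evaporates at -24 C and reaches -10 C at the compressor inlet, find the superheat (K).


Superheat = T_suction - T_evap
Superheat = -10 - (-24)
Superheat = 14 K

14


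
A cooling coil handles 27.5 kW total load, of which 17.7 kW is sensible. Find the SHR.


SHR = Q_sensible / Q_total
SHR = 17.7 / 27.5
SHR = 0.644

0.644


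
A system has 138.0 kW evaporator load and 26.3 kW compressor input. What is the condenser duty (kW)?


Q_cond = Q_evap + W
Q_cond = 138.0 + 26.3
Q_cond = 164.3 kW

164.3


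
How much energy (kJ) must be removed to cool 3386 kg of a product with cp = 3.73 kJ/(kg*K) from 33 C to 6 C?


dT = 33 - (6) = 27 K
Q = m * cp * dT = 3386 * 3.73 * 27
Q = 341004 kJ

341004


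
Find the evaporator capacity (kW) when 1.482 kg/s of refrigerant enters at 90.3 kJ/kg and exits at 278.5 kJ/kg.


dh = 278.5 - 90.3 = 188.2 kJ/kg
Q_evap = m_dot * dh = 1.482 * 188.2
Q_evap = 278.91 kW

278.91


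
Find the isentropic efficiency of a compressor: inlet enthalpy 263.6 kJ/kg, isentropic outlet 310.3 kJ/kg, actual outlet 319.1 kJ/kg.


dh_ideal = 310.3 - 263.6 = 46.7 kJ/kg
dh_actual = 319.1 - 263.6 = 55.5 kJ/kg
eta_s = dh_ideal / dh_actual = 46.7 / 55.5
eta_s = 0.8414

0.8414


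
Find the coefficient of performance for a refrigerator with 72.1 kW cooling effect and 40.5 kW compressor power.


COP = Q_evap / W
COP = 72.1 / 40.5
COP = 1.78

1.78


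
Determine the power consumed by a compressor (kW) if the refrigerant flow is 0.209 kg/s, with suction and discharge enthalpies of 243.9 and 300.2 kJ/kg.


dh = 300.2 - 243.9 = 56.3 kJ/kg
W = m_dot * dh = 0.209 * 56.3 = 11.77 kW

11.77


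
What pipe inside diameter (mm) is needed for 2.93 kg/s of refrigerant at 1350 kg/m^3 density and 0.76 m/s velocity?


A = m_dot / (rho * v) = 2.93 / (1350 * 0.76) = 0.002855750487 m^2
d = sqrt(4*A/pi) * 1000
d = 60.3 mm

60.3


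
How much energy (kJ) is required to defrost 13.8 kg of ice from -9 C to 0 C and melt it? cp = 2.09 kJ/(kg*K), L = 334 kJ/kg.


Sensible heat = cp * dT = 2.09 * 9 = 18.81 kJ/kg
Total per kg = 18.81 + 334 = 352.81 kJ/kg
Q = m * total = 13.8 * 352.81
Q = 4868.8 kJ

4868.8


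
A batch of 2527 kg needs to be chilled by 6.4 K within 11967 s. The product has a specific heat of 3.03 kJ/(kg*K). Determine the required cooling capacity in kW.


Q = m * cp * dT / t
Q = 2527 * 3.03 * 6.4 / 11967
Q = 4.095 kW

4.095


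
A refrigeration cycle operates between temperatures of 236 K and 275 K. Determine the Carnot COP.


dT = 275 - 236 = 39 K
COP_carnot = T_cold / dT = 236 / 39
COP_carnot = 6.051

6.051


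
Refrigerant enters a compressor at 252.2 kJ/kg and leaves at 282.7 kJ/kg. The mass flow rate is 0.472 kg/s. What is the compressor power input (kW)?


dh = 282.7 - 252.2 = 30.5 kJ/kg
W = m_dot * dh = 0.472 * 30.5 = 14.4 kW

14.4


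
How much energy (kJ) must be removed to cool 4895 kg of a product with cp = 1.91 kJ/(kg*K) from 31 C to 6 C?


dT = 31 - (6) = 25 K
Q = m * cp * dT = 4895 * 1.91 * 25
Q = 233736 kJ

233736


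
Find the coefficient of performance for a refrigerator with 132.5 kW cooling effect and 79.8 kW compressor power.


COP = Q_evap / W
COP = 132.5 / 79.8
COP = 1.66

1.66


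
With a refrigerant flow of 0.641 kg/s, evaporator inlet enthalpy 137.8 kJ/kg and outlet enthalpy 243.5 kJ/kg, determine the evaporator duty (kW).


dh = 243.5 - 137.8 = 105.7 kJ/kg
Q_evap = m_dot * dh = 0.641 * 105.7
Q_evap = 67.75 kW

67.75


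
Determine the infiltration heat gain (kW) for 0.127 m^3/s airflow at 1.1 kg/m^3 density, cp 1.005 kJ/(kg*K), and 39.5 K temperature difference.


Q = V_dot * rho * cp * dT
Q = 0.127 * 1.1 * 1.005 * 39.5
Q = 5.546 kW

5.546


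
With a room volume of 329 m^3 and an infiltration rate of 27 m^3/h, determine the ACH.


ACH = flow / volume
ACH = 27 / 329
ACH = 0.082

0.082


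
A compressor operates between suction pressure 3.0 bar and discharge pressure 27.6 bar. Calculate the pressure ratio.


PR = P_high / P_low
PR = 27.6 / 3.0
PR = 9.2

9.2


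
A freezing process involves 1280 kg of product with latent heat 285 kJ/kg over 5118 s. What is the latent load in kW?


Q_lat = m * h_fg / t
Q_lat = 1280 * 285 / 5118
Q_lat = 71.28 kW

71.28


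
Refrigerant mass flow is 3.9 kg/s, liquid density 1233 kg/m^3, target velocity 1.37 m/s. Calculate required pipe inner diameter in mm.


A = m_dot / (rho * v) = 3.9 / (1233 * 1.37) = 0.002308771556 m^2
d = sqrt(4*A/pi) * 1000
d = 54.2 mm

54.2


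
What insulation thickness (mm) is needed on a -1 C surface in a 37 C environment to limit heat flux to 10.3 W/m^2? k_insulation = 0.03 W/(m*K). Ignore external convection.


dT = 37 - (-1) = 38 K
thickness = k * dT / q_max * 1000
thickness = 0.03 * 38 / 10.3 * 1000
thickness = 110.7 mm

110.7


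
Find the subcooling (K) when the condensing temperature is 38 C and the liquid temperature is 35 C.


Subcooling = T_cond - T_liquid
Subcooling = 38 - 35
Subcooling = 3 K

3


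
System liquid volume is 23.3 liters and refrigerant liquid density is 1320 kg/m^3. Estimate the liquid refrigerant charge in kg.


Charge = V * rho / 1000
Charge = 23.3 * 1320 / 1000
Charge = 30.76 kg

30.76


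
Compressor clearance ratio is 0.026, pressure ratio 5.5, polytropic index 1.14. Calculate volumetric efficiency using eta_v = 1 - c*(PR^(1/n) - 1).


PR^(1/n) = 5.5^(1/1.14) = 4.4610897
eta_v = 1 - 0.026 * (4.4610897 - 1)
eta_v = 0.91

0.91


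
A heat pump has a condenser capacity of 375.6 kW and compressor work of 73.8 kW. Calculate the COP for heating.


COP_hp = Q_cond / W
COP_hp = 375.6 / 73.8
COP_hp = 5.089

5.089


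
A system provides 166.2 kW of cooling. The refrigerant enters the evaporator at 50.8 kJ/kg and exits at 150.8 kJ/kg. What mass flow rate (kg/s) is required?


dh = 150.8 - 50.8 = 100.0 kJ/kg
m_dot = Q / dh = 166.2 / 100.0 = 1.662 kg/s

1.662


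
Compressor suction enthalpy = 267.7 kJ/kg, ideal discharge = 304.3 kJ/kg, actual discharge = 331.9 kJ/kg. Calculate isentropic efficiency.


dh_ideal = 304.3 - 267.7 = 36.6 kJ/kg
dh_actual = 331.9 - 267.7 = 64.2 kJ/kg
eta_s = dh_ideal / dh_actual = 36.6 / 64.2
eta_s = 0.5701

0.5701


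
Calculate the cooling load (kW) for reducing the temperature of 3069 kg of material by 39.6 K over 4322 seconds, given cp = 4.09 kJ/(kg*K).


Q = m * cp * dT / t
Q = 3069 * 4.09 * 39.6 / 4322
Q = 115.009 kW

115.009


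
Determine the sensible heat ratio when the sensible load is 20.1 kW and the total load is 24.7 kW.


SHR = Q_sensible / Q_total
SHR = 20.1 / 24.7
SHR = 0.814

0.814


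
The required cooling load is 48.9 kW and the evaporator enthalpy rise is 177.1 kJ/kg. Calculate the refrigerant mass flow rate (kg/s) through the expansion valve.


m_dot = Q / dh
m_dot = 48.9 / 177.1
m_dot = 0.2761 kg/s

0.2761


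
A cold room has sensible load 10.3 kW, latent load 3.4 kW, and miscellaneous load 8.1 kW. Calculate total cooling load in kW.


Q_total = Q_s + Q_l + Q_misc
Q_total = 10.3 + 3.4 + 8.1
Q_total = 21.8 kW

21.8


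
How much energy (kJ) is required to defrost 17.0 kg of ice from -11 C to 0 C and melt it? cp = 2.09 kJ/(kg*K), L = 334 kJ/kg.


Sensible heat = cp * dT = 2.09 * 11 = 22.99 kJ/kg
Total per kg = 22.99 + 334 = 356.99 kJ/kg
Q = m * total = 17.0 * 356.99
Q = 6068.8 kJ

6068.8


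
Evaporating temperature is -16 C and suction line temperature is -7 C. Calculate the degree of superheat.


Superheat = T_suction - T_evap
Superheat = -7 - (-16)
Superheat = 9 K

9


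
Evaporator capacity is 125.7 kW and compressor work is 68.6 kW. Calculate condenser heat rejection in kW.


Q_cond = Q_evap + W
Q_cond = 125.7 + 68.6
Q_cond = 194.3 kW

194.3


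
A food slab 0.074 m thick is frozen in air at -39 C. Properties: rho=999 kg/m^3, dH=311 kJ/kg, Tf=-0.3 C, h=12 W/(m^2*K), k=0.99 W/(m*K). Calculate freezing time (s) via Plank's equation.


dT = -0.3 - (-39) = 38.7 K
term1 = a/(2h) = 0.074/(2*12) = 0.003083333333
term2 = a^2/(8k) = 0.074^2/(8*0.99) = 0.0006914141414
t = rho*dH*1000/dT * (term1 + term2)
t = 999*311*1000/38.7 * (0.003083333333 + 0.0006914141414)
t = 30304 s

30304


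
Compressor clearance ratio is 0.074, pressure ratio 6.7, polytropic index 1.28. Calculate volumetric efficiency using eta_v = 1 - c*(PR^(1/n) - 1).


PR^(1/n) = 6.7^(1/1.28) = 4.41947763
eta_v = 1 - 0.074 * (4.41947763 - 1)
eta_v = 0.747

0.747


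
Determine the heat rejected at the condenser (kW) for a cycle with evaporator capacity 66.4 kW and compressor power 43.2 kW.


Q_cond = Q_evap + W
Q_cond = 66.4 + 43.2
Q_cond = 109.6 kW

109.6


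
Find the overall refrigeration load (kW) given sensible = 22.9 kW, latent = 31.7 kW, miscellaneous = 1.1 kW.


Q_total = Q_s + Q_l + Q_misc
Q_total = 22.9 + 31.7 + 1.1
Q_total = 55.7 kW

55.7


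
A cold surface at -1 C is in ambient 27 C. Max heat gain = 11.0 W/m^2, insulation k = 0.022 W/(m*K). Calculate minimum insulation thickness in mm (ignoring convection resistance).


dT = 27 - (-1) = 28 K
thickness = k * dT / q_max * 1000
thickness = 0.022 * 28 / 11.0 * 1000
thickness = 56.0 mm

56.0


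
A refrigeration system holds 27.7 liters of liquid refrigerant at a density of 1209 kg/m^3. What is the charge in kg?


Charge = V * rho / 1000
Charge = 27.7 * 1209 / 1000
Charge = 33.49 kg

33.49


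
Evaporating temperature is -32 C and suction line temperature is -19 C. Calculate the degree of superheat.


Superheat = T_suction - T_evap
Superheat = -19 - (-32)
Superheat = 13 K

13


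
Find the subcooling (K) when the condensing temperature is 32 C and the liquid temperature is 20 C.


Subcooling = T_cond - T_liquid
Subcooling = 32 - 20
Subcooling = 12 K

12


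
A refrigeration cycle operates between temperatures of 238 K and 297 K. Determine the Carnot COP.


dT = 297 - 238 = 59 K
COP_carnot = T_cold / dT = 238 / 59
COP_carnot = 4.034

4.034


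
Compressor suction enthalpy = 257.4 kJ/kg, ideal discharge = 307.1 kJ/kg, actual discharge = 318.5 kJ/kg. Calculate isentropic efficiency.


dh_ideal = 307.1 - 257.4 = 49.7 kJ/kg
dh_actual = 318.5 - 257.4 = 61.1 kJ/kg
eta_s = dh_ideal / dh_actual = 49.7 / 61.1
eta_s = 0.8134

0.8134


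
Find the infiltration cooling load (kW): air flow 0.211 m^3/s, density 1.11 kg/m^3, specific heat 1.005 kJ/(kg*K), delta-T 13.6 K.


Q = V_dot * rho * cp * dT
Q = 0.211 * 1.11 * 1.005 * 13.6
Q = 3.201 kW

3.201


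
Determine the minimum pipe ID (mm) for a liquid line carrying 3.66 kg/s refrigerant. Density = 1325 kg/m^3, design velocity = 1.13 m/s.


A = m_dot / (rho * v) = 3.66 / (1325 * 1.13) = 0.00244448155 m^2
d = sqrt(4*A/pi) * 1000
d = 55.8 mm

55.8


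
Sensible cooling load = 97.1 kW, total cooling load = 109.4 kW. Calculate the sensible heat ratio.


SHR = Q_sensible / Q_total
SHR = 97.1 / 109.4
SHR = 0.888

0.888


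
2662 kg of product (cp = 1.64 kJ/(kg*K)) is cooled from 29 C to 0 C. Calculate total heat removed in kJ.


dT = 29 - (0) = 29 K
Q = m * cp * dT = 2662 * 1.64 * 29
Q = 126605 kJ

126605


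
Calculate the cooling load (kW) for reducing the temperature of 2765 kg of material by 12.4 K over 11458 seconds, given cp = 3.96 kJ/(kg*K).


Q = m * cp * dT / t
Q = 2765 * 3.96 * 12.4 / 11458
Q = 11.85 kW

11.85


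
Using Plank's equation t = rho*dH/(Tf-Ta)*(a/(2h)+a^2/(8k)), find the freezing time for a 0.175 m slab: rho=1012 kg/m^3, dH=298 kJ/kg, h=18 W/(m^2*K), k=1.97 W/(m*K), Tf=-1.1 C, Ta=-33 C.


dT = -1.1 - (-33) = 31.9 K
term1 = a/(2h) = 0.175/(2*18) = 0.004861111111
term2 = a^2/(8k) = 0.175^2/(8*1.97) = 0.00194321066
t = rho*dH*1000/dT * (term1 + term2)
t = 1012*298*1000/31.9 * (0.004861111111 + 0.00194321066)
t = 64327 s

64327


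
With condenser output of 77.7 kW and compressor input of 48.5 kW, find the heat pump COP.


COP_hp = Q_cond / W
COP_hp = 77.7 / 48.5
COP_hp = 1.602

1.602


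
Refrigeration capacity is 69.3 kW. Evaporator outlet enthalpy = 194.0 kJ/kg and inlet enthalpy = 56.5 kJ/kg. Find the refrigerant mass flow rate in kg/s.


dh = 194.0 - 56.5 = 137.5 kJ/kg
m_dot = Q / dh = 69.3 / 137.5 = 0.504 kg/s

0.504


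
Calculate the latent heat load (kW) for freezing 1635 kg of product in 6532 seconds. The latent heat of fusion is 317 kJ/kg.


Q_lat = m * h_fg / t
Q_lat = 1635 * 317 / 6532
Q_lat = 79.35 kW

79.35


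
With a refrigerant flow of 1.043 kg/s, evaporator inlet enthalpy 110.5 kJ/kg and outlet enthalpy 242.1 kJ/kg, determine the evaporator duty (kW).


dh = 242.1 - 110.5 = 131.6 kJ/kg
Q_evap = m_dot * dh = 1.043 * 131.6
Q_evap = 137.26 kW

137.26


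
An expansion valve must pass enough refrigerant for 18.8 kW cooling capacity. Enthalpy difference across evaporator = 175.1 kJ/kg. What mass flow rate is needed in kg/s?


m_dot = Q / dh
m_dot = 18.8 / 175.1
m_dot = 0.1074 kg/s

0.1074


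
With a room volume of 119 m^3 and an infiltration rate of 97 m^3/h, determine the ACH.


ACH = flow / volume
ACH = 97 / 119
ACH = 0.815

0.815


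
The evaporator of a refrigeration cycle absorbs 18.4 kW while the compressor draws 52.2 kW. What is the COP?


COP = Q_evap / W
COP = 18.4 / 52.2
COP = 0.352

0.352


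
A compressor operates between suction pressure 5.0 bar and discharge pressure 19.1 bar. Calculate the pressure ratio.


PR = P_high / P_low
PR = 19.1 / 5.0
PR = 3.82

3.82


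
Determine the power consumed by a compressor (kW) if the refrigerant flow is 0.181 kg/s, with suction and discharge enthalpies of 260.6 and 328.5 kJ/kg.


dh = 328.5 - 260.6 = 67.9 kJ/kg
W = m_dot * dh = 0.181 * 67.9 = 12.29 kW

12.29


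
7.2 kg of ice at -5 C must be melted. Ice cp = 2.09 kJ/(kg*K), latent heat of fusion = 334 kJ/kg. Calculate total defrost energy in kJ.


Sensible heat = cp * dT = 2.09 * 5 = 10.45 kJ/kg
Total per kg = 10.45 + 334 = 344.45 kJ/kg
Q = m * total = 7.2 * 344.45
Q = 2480.0 kJ

2480.0


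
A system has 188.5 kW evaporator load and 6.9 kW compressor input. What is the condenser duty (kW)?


Q_cond = Q_evap + W
Q_cond = 188.5 + 6.9
Q_cond = 195.4 kW

195.4


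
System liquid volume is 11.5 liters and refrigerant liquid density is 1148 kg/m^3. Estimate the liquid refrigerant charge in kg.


Charge = V * rho / 1000
Charge = 11.5 * 1148 / 1000
Charge = 13.2 kg

13.2


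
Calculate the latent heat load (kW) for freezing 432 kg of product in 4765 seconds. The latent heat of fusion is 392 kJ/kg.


Q_lat = m * h_fg / t
Q_lat = 432 * 392 / 4765
Q_lat = 35.54 kW

35.54


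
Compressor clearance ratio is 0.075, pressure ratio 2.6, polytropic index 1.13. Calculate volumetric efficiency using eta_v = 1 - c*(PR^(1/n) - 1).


PR^(1/n) = 2.6^(1/1.13) = 2.32934089
eta_v = 1 - 0.075 * (2.32934089 - 1)
eta_v = 0.9003

0.9003


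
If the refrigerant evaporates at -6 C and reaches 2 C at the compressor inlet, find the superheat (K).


Superheat = T_suction - T_evap
Superheat = 2 - (-6)
Superheat = 8 K

8


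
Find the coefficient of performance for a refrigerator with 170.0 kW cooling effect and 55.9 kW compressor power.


COP = Q_evap / W
COP = 170.0 / 55.9
COP = 3.041

3.041


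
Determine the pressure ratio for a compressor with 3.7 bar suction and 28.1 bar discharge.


PR = P_high / P_low
PR = 28.1 / 3.7
PR = 7.595

7.595


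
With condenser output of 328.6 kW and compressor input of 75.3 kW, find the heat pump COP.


COP_hp = Q_cond / W
COP_hp = 328.6 / 75.3
COP_hp = 4.364

4.364


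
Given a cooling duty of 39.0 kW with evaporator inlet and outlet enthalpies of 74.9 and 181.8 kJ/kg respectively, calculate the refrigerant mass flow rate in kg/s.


dh = 181.8 - 74.9 = 106.9 kJ/kg
m_dot = Q / dh = 39.0 / 106.9 = 0.3648 kg/s

0.3648


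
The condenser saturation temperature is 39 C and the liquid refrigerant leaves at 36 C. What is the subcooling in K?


Subcooling = T_cond - T_liquid
Subcooling = 39 - 36
Subcooling = 3 K

3


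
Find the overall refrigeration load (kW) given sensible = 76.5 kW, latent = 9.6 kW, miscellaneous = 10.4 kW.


Q_total = Q_s + Q_l + Q_misc
Q_total = 76.5 + 9.6 + 10.4
Q_total = 96.5 kW

96.5


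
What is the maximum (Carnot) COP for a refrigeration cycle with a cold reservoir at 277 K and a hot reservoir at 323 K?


dT = 323 - 277 = 46 K
COP_carnot = T_cold / dT = 277 / 46
COP_carnot = 6.022

6.022


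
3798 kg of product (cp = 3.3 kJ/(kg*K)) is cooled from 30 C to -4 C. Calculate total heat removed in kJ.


dT = 30 - (-4) = 34 K
Q = m * cp * dT = 3798 * 3.3 * 34
Q = 426136 kJ

426136


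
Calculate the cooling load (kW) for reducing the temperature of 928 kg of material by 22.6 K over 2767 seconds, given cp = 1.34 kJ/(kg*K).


Q = m * cp * dT / t
Q = 928 * 1.34 * 22.6 / 2767
Q = 10.157 kW

10.157


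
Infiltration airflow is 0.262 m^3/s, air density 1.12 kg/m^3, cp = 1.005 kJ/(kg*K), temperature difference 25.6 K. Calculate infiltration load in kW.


Q = V_dot * rho * cp * dT
Q = 0.262 * 1.12 * 1.005 * 25.6
Q = 7.55 kW

7.55


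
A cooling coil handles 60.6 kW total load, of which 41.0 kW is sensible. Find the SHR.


SHR = Q_sensible / Q_total
SHR = 41.0 / 60.6
SHR = 0.677

0.677


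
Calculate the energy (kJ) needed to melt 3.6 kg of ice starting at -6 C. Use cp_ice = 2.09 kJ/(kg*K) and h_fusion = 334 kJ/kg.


Sensible heat = cp * dT = 2.09 * 6 = 12.54 kJ/kg
Total per kg = 12.54 + 334 = 346.54 kJ/kg
Q = m * total = 3.6 * 346.54
Q = 1247.5 kJ

1247.5


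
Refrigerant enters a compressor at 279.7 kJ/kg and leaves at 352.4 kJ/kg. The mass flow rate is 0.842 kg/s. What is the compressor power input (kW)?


dh = 352.4 - 279.7 = 72.7 kJ/kg
W = m_dot * dh = 0.842 * 72.7 = 61.21 kW

61.21


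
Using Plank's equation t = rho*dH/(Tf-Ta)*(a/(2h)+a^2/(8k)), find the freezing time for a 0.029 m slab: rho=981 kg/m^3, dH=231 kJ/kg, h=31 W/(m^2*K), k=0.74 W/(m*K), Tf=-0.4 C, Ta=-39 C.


dT = -0.4 - (-39) = 38.6 K
term1 = a/(2h) = 0.029/(2*31) = 0.0004677419355
term2 = a^2/(8k) = 0.029^2/(8*0.74) = 0.0001420608108
t = rho*dH*1000/dT * (term1 + term2)
t = 981*231*1000/38.6 * (0.0004677419355 + 0.0001420608108)
t = 3580 s

3580


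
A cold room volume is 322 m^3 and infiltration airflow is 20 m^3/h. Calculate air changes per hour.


ACH = flow / volume
ACH = 20 / 322
ACH = 0.062

0.062


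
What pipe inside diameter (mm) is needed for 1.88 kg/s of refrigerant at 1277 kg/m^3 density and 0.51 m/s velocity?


A = m_dot / (rho * v) = 1.88 / (1277 * 0.51) = 0.002886667588 m^2
d = sqrt(4*A/pi) * 1000
d = 60.6 mm

60.6


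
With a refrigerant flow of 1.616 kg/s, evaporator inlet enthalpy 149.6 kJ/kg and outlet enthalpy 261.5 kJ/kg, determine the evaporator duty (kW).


dh = 261.5 - 149.6 = 111.9 kJ/kg
Q_evap = m_dot * dh = 1.616 * 111.9
Q_evap = 180.83 kW

180.83


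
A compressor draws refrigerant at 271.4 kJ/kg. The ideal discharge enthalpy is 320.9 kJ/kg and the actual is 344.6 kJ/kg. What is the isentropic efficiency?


dh_ideal = 320.9 - 271.4 = 49.5 kJ/kg
dh_actual = 344.6 - 271.4 = 73.2 kJ/kg
eta_s = dh_ideal / dh_actual = 49.5 / 73.2
eta_s = 0.6762

0.6762


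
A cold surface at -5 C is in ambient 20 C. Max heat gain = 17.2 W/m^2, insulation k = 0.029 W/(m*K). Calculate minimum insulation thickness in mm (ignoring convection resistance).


dT = 20 - (-5) = 25 K
thickness = k * dT / q_max * 1000
thickness = 0.029 * 25 / 17.2 * 1000
thickness = 42.2 mm

42.2


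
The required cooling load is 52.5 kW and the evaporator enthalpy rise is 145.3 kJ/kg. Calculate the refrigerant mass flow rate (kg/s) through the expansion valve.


m_dot = Q / dh
m_dot = 52.5 / 145.3
m_dot = 0.3613 kg/s

0.3613


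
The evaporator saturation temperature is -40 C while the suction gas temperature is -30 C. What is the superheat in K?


Superheat = T_suction - T_evap
Superheat = -30 - (-40)
Superheat = 10 K

10


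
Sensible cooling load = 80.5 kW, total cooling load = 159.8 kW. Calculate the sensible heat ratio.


SHR = Q_sensible / Q_total
SHR = 80.5 / 159.8
SHR = 0.504

0.504


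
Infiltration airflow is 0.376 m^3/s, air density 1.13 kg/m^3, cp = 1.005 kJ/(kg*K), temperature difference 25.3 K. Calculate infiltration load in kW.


Q = V_dot * rho * cp * dT
Q = 0.376 * 1.13 * 1.005 * 25.3
Q = 10.803 kW

10.803


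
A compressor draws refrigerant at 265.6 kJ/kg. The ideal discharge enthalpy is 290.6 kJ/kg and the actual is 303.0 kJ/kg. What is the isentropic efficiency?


dh_ideal = 290.6 - 265.6 = 25.0 kJ/kg
dh_actual = 303.0 - 265.6 = 37.4 kJ/kg
eta_s = dh_ideal / dh_actual = 25.0 / 37.4
eta_s = 0.6684

0.6684


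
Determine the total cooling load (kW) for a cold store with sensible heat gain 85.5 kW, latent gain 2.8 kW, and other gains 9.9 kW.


Q_total = Q_s + Q_l + Q_misc
Q_total = 85.5 + 2.8 + 9.9
Q_total = 98.2 kW

98.2


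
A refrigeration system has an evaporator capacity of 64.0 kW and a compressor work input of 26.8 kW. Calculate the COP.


COP = Q_evap / W
COP = 64.0 / 26.8
COP = 2.388

2.388


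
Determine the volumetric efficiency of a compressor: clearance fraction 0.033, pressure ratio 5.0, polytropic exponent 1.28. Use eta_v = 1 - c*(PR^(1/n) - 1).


PR^(1/n) = 5.0^(1/1.28) = 3.51617366
eta_v = 1 - 0.033 * (3.51617366 - 1)
eta_v = 0.917

0.917


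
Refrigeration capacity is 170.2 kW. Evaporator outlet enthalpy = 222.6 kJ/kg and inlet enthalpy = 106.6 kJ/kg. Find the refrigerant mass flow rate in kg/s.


dh = 222.6 - 106.6 = 116.0 kJ/kg
m_dot = Q / dh = 170.2 / 116.0 = 1.4672 kg/s

1.4672


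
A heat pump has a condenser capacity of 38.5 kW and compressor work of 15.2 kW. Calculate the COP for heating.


COP_hp = Q_cond / W
COP_hp = 38.5 / 15.2
COP_hp = 2.533

2.533


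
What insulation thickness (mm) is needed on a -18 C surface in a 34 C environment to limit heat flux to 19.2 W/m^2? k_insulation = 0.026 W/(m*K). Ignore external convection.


dT = 34 - (-18) = 52 K
thickness = k * dT / q_max * 1000
thickness = 0.026 * 52 / 19.2 * 1000
thickness = 70.4 mm

70.4


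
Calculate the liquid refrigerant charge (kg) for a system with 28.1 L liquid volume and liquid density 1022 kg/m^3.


Charge = V * rho / 1000
Charge = 28.1 * 1022 / 1000
Charge = 28.72 kg

28.72


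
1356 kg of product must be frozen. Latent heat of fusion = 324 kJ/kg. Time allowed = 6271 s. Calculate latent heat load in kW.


Q_lat = m * h_fg / t
Q_lat = 1356 * 324 / 6271
Q_lat = 70.06 kW

70.06


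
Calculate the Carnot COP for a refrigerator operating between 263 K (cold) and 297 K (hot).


dT = 297 - 263 = 34 K
COP_carnot = T_cold / dT = 263 / 34
COP_carnot = 7.735

7.735


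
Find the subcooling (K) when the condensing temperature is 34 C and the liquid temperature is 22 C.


Subcooling = T_cond - T_liquid
Subcooling = 34 - 22
Subcooling = 12 K

12


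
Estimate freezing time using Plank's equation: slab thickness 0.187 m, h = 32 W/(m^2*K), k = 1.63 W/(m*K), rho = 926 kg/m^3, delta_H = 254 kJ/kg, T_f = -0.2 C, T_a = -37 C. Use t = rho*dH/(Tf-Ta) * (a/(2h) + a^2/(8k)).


dT = -0.2 - (-37) = 36.8 K
term1 = a/(2h) = 0.187/(2*32) = 0.002921875
term2 = a^2/(8k) = 0.187^2/(8*1.63) = 0.002681671779
t = rho*dH*1000/dT * (term1 + term2)
t = 926*254*1000/36.8 * (0.002921875 + 0.002681671779)
t = 35815 s

35815


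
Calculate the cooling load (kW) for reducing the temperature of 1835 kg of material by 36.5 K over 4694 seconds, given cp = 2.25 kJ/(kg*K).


Q = m * cp * dT / t
Q = 1835 * 2.25 * 36.5 / 4694
Q = 32.105 kW

32.105


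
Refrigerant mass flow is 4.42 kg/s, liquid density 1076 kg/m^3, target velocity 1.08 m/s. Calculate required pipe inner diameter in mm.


A = m_dot / (rho * v) = 4.42 / (1076 * 1.08) = 0.003803524714 m^2
d = sqrt(4*A/pi) * 1000
d = 69.6 mm

69.6


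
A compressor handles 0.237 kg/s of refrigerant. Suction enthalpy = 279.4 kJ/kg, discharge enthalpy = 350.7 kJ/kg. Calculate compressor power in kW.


dh = 350.7 - 279.4 = 71.3 kJ/kg
W = m_dot * dh = 0.237 * 71.3 = 16.9 kW

16.9


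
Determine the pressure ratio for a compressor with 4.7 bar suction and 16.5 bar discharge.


PR = P_high / P_low
PR = 16.5 / 4.7
PR = 3.511

3.511


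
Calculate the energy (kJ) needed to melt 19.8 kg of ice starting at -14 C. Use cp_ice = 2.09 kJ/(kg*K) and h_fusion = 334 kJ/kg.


Sensible heat = cp * dT = 2.09 * 14 = 29.26 kJ/kg
Total per kg = 29.26 + 334 = 363.26 kJ/kg
Q = m * total = 19.8 * 363.26
Q = 7192.5 kJ

7192.5


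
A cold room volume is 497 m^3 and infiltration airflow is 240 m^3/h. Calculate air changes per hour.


ACH = flow / volume
ACH = 240 / 497
ACH = 0.483

0.483


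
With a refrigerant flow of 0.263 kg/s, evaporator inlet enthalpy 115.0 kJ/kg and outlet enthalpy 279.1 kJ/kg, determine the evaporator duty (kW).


dh = 279.1 - 115.0 = 164.1 kJ/kg
Q_evap = m_dot * dh = 0.263 * 164.1
Q_evap = 43.16 kW

43.16


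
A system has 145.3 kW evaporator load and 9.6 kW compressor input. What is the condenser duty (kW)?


Q_cond = Q_evap + W
Q_cond = 145.3 + 9.6
Q_cond = 154.9 kW

154.9


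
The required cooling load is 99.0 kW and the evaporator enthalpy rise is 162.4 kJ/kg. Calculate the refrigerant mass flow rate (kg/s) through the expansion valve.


m_dot = Q / dh
m_dot = 99.0 / 162.4
m_dot = 0.6096 kg/s

0.6096


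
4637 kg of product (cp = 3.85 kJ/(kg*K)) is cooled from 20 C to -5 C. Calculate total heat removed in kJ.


dT = 20 - (-5) = 25 K
Q = m * cp * dT = 4637 * 3.85 * 25
Q = 446311 kJ

446311


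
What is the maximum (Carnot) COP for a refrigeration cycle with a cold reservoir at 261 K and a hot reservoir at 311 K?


dT = 311 - 261 = 50 K
COP_carnot = T_cold / dT = 261 / 50
COP_carnot = 5.22

5.22


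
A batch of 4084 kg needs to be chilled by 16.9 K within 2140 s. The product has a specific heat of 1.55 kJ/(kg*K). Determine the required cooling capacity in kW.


Q = m * cp * dT / t
Q = 4084 * 1.55 * 16.9 / 2140
Q = 49.991 kW

49.991


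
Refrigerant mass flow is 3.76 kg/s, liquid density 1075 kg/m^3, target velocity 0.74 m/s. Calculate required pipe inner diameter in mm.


A = m_dot / (rho * v) = 3.76 / (1075 * 0.74) = 0.004726587052 m^2
d = sqrt(4*A/pi) * 1000
d = 77.6 mm

77.6


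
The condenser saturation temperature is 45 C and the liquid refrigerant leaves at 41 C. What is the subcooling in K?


Subcooling = T_cond - T_liquid
Subcooling = 45 - 41
Subcooling = 4 K

4


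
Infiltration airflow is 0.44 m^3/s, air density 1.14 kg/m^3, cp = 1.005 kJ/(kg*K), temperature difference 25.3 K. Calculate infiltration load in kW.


Q = V_dot * rho * cp * dT
Q = 0.44 * 1.14 * 1.005 * 25.3
Q = 12.754 kW

12.754


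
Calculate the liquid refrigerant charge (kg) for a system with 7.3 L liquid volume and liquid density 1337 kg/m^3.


Charge = V * rho / 1000
Charge = 7.3 * 1337 / 1000
Charge = 9.76 kg

9.76


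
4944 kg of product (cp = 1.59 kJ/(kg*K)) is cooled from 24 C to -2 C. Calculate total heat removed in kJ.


dT = 24 - (-2) = 26 K
Q = m * cp * dT = 4944 * 1.59 * 26
Q = 204385 kJ

204385


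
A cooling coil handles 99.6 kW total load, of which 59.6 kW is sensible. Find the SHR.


SHR = Q_sensible / Q_total
SHR = 59.6 / 99.6
SHR = 0.598

0.598


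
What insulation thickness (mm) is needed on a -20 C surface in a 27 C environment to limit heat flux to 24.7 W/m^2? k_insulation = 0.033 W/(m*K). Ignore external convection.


dT = 27 - (-20) = 47 K
thickness = k * dT / q_max * 1000
thickness = 0.033 * 47 / 24.7 * 1000
thickness = 62.8 mm

62.8


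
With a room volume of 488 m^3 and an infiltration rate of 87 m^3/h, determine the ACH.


ACH = flow / volume
ACH = 87 / 488
ACH = 0.178

0.178


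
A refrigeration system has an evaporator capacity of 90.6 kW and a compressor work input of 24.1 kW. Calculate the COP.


COP = Q_evap / W
COP = 90.6 / 24.1
COP = 3.759

3.759


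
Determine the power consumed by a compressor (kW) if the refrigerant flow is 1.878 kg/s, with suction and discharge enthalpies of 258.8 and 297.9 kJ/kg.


dh = 297.9 - 258.8 = 39.1 kJ/kg
W = m_dot * dh = 1.878 * 39.1 = 73.43 kW

73.43


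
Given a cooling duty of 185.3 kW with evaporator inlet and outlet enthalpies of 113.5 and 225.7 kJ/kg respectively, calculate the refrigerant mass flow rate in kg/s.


dh = 225.7 - 113.5 = 112.2 kJ/kg
m_dot = Q / dh = 185.3 / 112.2 = 1.6515 kg/s

1.6515
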